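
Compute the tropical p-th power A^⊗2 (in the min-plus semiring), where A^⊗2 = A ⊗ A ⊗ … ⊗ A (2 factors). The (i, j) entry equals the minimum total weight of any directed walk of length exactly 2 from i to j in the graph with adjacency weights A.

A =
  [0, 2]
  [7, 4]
A^⊗2 =
  [0, 2]
  [7, 8]

Each entry (A^⊗2)_ij equals the minimum over all length-2 walks i = v_0 → v_1 → … → v_2 = j of Σ_t A[v_t][v_{t+1}]. For example, for (i, j) = (0, 1) we minimise over 2 possible intermediate vertex sequences; the minimum is 2, attained along the walk 0 → 0 → 1.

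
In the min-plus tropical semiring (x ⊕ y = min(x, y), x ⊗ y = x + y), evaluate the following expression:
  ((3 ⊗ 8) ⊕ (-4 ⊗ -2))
((3 ⊗ 8) ⊕ (-4 ⊗ -2)) = -6

Expand innermost to outermost. Recall ⊕ takes the minimum of its arguments and ⊗ takes their sum. Working out the expression ((3 ⊗ 8) ⊕ (-4 ⊗ -2)) gives -6.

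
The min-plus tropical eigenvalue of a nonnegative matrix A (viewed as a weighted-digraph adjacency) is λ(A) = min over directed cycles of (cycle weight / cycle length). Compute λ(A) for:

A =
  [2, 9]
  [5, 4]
λ(A) = 2

Enumerate directed cycles and compute their means (weight / length). Sample:
  cycle 0 → 0: weight = 2, length = 1, mean = 2/1 ≈ 2.000
  cycle 1 → 1: weight = 4, length = 1, mean = 4/1 ≈ 4.000
  cycle 0 → 1 → 0: weight = 14, length = 2, mean = 14/2 ≈ 7.000
  cycle 1 → 0 → 1: weight = 14, length = 2, mean = 14/2 ≈ 7.000
Minimum mean = 2.000, attained e.g. along the cycle 0 → 0 with weight 2 and length 1. So λ(A) = 2/1 = 2.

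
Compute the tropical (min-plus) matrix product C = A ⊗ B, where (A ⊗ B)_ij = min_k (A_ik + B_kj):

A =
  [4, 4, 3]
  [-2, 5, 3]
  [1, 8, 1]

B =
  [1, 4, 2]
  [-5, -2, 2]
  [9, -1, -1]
A ⊗ B =
  [-1, 2, 2]
  [-1, 2, 0]
  [2, 0, 0]

Apply the min-plus product entry-by-entry:
  C[0][0] = min over k of (A[0][0] + B[0][0] = 4 + 1 = 5, A[0][1] + B[1][0] = 4 + -5 = -1, A[0][2] + B[2][0] = 3 + 9 = 12) = -1 (attained at k = 1)
  C[0][1] = min over k of (A[0][0] + B[0][1] = 4 + 4 = 8, A[0][1] + B[1][1] = 4 + -2 = 2, A[0][2] + B[2][1] = 3 + -1 = 2) = 2 (attained at k = 1)
  C[0][2] = min over k of (A[0][0] + B[0][2] = 4 + 2 = 6, A[0][1] + B[1][2] = 4 + 2 = 6, A[0][2] + B[2][2] = 3 + -1 = 2) = 2 (attained at k = 2)
  C[1][0] = min over k of (A[1][0] + B[0][0] = -2 + 1 = -1, A[1][1] + B[1][0] = 5 + -5 = 0, A[1][2] + B[2][0] = 3 + 9 = 12) = -1 (attained at k = 0)
  C[1][1] = min over k of (A[1][0] + B[0][1] = -2 + 4 = 2, A[1][1] + B[1][1] = 5 + -2 = 3, A[1][2] + B[2][1] = 3 + -1 = 2) = 2 (attained at k = 0)
  C[1][2] = min over k of (A[1][0] + B[0][2] = -2 + 2 = 0, A[1][1] + B[1][2] = 5 + 2 = 7, A[1][2] + B[2][2] = 3 + -1 = 2) = 0 (attained at k = 0)
  C[2][0] = min over k of (A[2][0] + B[0][0] = 1 + 1 = 2, A[2][1] + B[1][0] = 8 + -5 = 3, A[2][2] + B[2][0] = 1 + 9 = 10) = 2 (attained at k = 0)
  C[2][1] = min over k of (A[2][0] + B[0][1] = 1 + 4 = 5, A[2][1] + B[1][1] = 8 + -2 = 6, A[2][2] + B[2][1] = 1 + -1 = 0) = 0 (attained at k = 2)
  C[2][2] = min over k of (A[2][0] + B[0][2] = 1 + 2 = 3, A[2][1] + B[1][2] = 8 + 2 = 10, A[2][2] + B[2][2] = 1 + -1 = 0) = 0 (attained at k = 2)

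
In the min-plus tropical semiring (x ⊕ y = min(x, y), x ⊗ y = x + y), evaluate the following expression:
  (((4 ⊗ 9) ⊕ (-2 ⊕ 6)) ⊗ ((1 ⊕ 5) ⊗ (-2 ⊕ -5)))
(((4 ⊗ 9) ⊕ (-2 ⊕ 6)) ⊗ ((1 ⊕ 5) ⊗ (-2 ⊕ -5))) = -6

Expand innermost to outermost. Recall ⊕ takes the minimum of its arguments and ⊗ takes their sum. Working out the expression (((4 ⊗ 9) ⊕ (-2 ⊕ 6)) ⊗ ((1 ⊕ 5) ⊗ (-2 ⊕ -5))) gives -6.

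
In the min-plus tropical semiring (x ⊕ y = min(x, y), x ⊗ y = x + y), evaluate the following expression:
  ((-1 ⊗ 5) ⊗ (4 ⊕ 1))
((-1 ⊗ 5) ⊗ (4 ⊕ 1)) = 5

Expand innermost to outermost. Recall ⊕ takes the minimum of its arguments and ⊗ takes their sum. Working out the expression ((-1 ⊗ 5) ⊗ (4 ⊕ 1)) gives 5.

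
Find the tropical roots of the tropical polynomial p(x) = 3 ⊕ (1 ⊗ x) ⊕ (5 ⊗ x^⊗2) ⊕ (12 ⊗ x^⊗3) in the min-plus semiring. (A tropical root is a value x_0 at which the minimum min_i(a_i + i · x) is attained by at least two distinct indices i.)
Roots: {-7, -4, 2}

Each tropical root is a break point of the lower envelope of the lines y = a_i + i · x (there are 4 lines, with slopes 0, 1, ..., 3). Only the lines that attain the minimum somewhere contribute to roots; other lines are dominated. Here the surviving (envelope) indices are i = 3, i = 2, i = 1, i = 0.
Intersections between consecutive envelope lines give the roots: for adjacent envelope indices i < j the intersection is x = (a_i − a_j) / (j − i). Reading off the sorted break points: {-7, -4, 2}.
Verification: at each break x_0, at least two indices attain the minimum of min_i(a_i + i · x_0).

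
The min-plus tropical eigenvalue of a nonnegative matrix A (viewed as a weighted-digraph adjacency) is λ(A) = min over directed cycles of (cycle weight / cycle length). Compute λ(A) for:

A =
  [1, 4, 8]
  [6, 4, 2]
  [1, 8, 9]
λ(A) = 1

Enumerate directed cycles and compute their means (weight / length). Sample:
  cycle 0 → 0: weight = 1, length = 1, mean = 1/1 ≈ 1.000
  cycle 1 → 1: weight = 4, length = 1, mean = 4/1 ≈ 4.000
  cycle 2 → 2: weight = 9, length = 1, mean = 9/1 ≈ 9.000
  cycle 0 → 1 → 0: weight = 10, length = 2, mean = 10/2 ≈ 5.000
  cycle 0 → 2 → 0: weight = 9, length = 2, mean = 9/2 ≈ 4.500
  cycle 1 → 0 → 1: weight = 10, length = 2, mean = 10/2 ≈ 5.000
Minimum mean = 1.000, attained e.g. along the cycle 0 → 0 with weight 1 and length 1. So λ(A) = 1/1 = 1.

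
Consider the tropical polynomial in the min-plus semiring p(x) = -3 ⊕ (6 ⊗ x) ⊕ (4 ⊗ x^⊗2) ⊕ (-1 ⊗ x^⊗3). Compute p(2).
p(2) = -3

A tropical monomial a ⊗ x^⊗i evaluates to a + i · x. Evaluating each term at x = 2:
  Term 0 contributes -3 + 0 · 2 = -3
  Term 1 contributes 6 + 1 · 2 = 8
  Term 2 contributes 4 + 2 · 2 = 8
  Term 3 contributes -1 + 3 · 2 = 5
p(2) = ⊕ of these = min[-3, 8, 8, 5] = -3.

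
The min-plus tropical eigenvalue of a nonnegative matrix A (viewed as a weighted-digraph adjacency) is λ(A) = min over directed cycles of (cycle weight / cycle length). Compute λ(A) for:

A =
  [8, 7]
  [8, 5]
λ(A) = 5

Enumerate directed cycles and compute their means (weight / length). Sample:
  cycle 0 → 0: weight = 8, length = 1, mean = 8/1 ≈ 8.000
  cycle 1 → 1: weight = 5, length = 1, mean = 5/1 ≈ 5.000
  cycle 0 → 1 → 0: weight = 15, length = 2, mean = 15/2 ≈ 7.500
  cycle 1 → 0 → 1: weight = 15, length = 2, mean = 15/2 ≈ 7.500
Minimum mean = 5.000, attained e.g. along the cycle 1 → 1 with weight 5 and length 1. So λ(A) = 5/1 = 5.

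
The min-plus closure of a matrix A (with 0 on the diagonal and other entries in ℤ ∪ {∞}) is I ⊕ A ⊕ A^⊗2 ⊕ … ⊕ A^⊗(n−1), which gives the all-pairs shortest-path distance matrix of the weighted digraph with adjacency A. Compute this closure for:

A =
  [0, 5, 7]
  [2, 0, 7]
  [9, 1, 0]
Closure =
  [0, 5, 7]
  [2, 0, 7]
  [3, 1, 0]

This is the Floyd-Warshall all-pairs shortest-path computation. For each intermediate vertex k = 0, 1, …, 2, update dist[i][j] ← min(dist[i][j], dist[i][k] + dist[k][j]). The final matrix gives, for each (i, j), the minimum total weight of any directed path from i to j (possibly empty when i = j).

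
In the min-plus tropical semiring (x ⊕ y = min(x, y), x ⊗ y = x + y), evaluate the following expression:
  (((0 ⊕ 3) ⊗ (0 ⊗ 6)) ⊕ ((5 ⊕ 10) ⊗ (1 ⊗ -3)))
(((0 ⊕ 3) ⊗ (0 ⊗ 6)) ⊕ ((5 ⊕ 10) ⊗ (1 ⊗ -3))) = 3

Expand innermost to outermost. Recall ⊕ takes the minimum of its arguments and ⊗ takes their sum. Working out the expression (((0 ⊕ 3) ⊗ (0 ⊗ 6)) ⊕ ((5 ⊕ 10) ⊗ (1 ⊗ -3))) gives 3.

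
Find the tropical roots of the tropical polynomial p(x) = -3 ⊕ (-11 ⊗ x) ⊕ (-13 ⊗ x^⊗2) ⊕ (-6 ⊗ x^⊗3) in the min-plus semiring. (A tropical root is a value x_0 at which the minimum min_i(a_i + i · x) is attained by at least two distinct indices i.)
Roots: {-7, 2, 8}

Each tropical root is a break point of the lower envelope of the lines y = a_i + i · x (there are 4 lines, with slopes 0, 1, ..., 3). Only the lines that attain the minimum somewhere contribute to roots; other lines are dominated. Here the surviving (envelope) indices are i = 3, i = 2, i = 1, i = 0.
Intersections between consecutive envelope lines give the roots: for adjacent envelope indices i < j the intersection is x = (a_i − a_j) / (j − i). Reading off the sorted break points: {-7, 2, 8}.
Verification: at each break x_0, at least two indices attain the minimum of min_i(a_i + i · x_0).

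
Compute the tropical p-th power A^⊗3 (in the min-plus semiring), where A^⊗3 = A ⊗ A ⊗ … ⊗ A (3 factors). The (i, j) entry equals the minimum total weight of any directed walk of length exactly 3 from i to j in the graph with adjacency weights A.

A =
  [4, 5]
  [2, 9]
A^⊗3 =
  [11, 12]
  [9, 11]

Each entry (A^⊗3)_ij equals the minimum over all length-3 walks i = v_0 → v_1 → … → v_3 = j of Σ_t A[v_t][v_{t+1}]. For example, for (i, j) = (0, 1) we minimise over 4 possible intermediate vertex sequences; the minimum is 12, attained along the walk 0 → 1 → 0 → 1.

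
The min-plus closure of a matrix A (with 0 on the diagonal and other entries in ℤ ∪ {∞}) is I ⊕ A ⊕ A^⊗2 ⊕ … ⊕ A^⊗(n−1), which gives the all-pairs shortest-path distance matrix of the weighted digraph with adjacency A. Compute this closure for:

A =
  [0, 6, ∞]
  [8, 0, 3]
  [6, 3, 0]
Closure =
  [0, 6, 9]
  [8, 0, 3]
  [6, 3, 0]

This is the Floyd-Warshall all-pairs shortest-path computation. For each intermediate vertex k = 0, 1, …, 2, update dist[i][j] ← min(dist[i][j], dist[i][k] + dist[k][j]). The final matrix gives, for each (i, j), the minimum total weight of any directed path from i to j (possibly empty when i = j).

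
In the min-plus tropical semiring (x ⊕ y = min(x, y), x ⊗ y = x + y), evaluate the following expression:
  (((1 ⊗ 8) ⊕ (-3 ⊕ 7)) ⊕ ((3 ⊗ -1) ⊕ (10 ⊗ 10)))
(((1 ⊗ 8) ⊕ (-3 ⊕ 7)) ⊕ ((3 ⊗ -1) ⊕ (10 ⊗ 10))) = -3

Expand innermost to outermost. Recall ⊕ takes the minimum of its arguments and ⊗ takes their sum. Working out the expression (((1 ⊗ 8) ⊕ (-3 ⊕ 7)) ⊕ ((3 ⊗ -1) ⊕ (10 ⊗ 10))) gives -3.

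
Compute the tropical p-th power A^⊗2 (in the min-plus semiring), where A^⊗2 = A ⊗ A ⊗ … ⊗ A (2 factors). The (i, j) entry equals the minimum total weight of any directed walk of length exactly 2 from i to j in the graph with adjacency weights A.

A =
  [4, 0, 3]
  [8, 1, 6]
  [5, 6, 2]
A^⊗2 =
  [8, 1, 5]
  [9, 2, 7]
  [7, 5, 4]

Each entry (A^⊗2)_ij equals the minimum over all length-2 walks i = v_0 → v_1 → … → v_2 = j of Σ_t A[v_t][v_{t+1}]. For example, for (i, j) = (0, 2) we minimise over 3 possible intermediate vertex sequences; the minimum is 5, attained along the walk 0 → 2 → 2.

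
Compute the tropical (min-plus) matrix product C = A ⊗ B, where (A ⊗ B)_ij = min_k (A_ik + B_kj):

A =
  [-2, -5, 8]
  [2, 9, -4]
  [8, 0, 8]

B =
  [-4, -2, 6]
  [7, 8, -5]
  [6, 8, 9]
A ⊗ B =
  [-6, -4, -10]
  [-2, 0, 4]
  [4, 6, -5]

Apply the min-plus product entry-by-entry:
  C[0][0] = min over k of (A[0][0] + B[0][0] = -2 + -4 = -6, A[0][1] + B[1][0] = -5 + 7 = 2, A[0][2] + B[2][0] = 8 + 6 = 14) = -6 (attained at k = 0)
  C[0][1] = min over k of (A[0][0] + B[0][1] = -2 + -2 = -4, A[0][1] + B[1][1] = -5 + 8 = 3, A[0][2] + B[2][1] = 8 + 8 = 16) = -4 (attained at k = 0)
  C[0][2] = min over k of (A[0][0] + B[0][2] = -2 + 6 = 4, A[0][1] + B[1][2] = -5 + -5 = -10, A[0][2] + B[2][2] = 8 + 9 = 17) = -10 (attained at k = 1)
  C[1][0] = min over k of (A[1][0] + B[0][0] = 2 + -4 = -2, A[1][1] + B[1][0] = 9 + 7 = 16, A[1][2] + B[2][0] = -4 + 6 = 2) = -2 (attained at k = 0)
  C[1][1] = min over k of (A[1][0] + B[0][1] = 2 + -2 = 0, A[1][1] + B[1][1] = 9 + 8 = 17, A[1][2] + B[2][1] = -4 + 8 = 4) = 0 (attained at k = 0)
  C[1][2] = min over k of (A[1][0] + B[0][2] = 2 + 6 = 8, A[1][1] + B[1][2] = 9 + -5 = 4, A[1][2] + B[2][2] = -4 + 9 = 5) = 4 (attained at k = 1)
  C[2][0] = min over k of (A[2][0] + B[0][0] = 8 + -4 = 4, A[2][1] + B[1][0] = 0 + 7 = 7, A[2][2] + B[2][0] = 8 + 6 = 14) = 4 (attained at k = 0)
  C[2][1] = min over k of (A[2][0] + B[0][1] = 8 + -2 = 6, A[2][1] + B[1][1] = 0 + 8 = 8, A[2][2] + B[2][1] = 8 + 8 = 16) = 6 (attained at k = 0)
  C[2][2] = min over k of (A[2][0] + B[0][2] = 8 + 6 = 14, A[2][1] + B[1][2] = 0 + -5 = -5, A[2][2] + B[2][2] = 8 + 9 = 17) = -5 (attained at k = 1)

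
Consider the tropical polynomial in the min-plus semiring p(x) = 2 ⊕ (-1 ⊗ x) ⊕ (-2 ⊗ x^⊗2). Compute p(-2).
p(-2) = -6

A tropical monomial a ⊗ x^⊗i evaluates to a + i · x. Evaluating each term at x = -2:
  Term 0 contributes 2 + 0 · -2 = 2
  Term 1 contributes -1 + 1 · -2 = -3
  Term 2 contributes -2 + 2 · -2 = -6
p(-2) = ⊕ of these = min[2, -3, -6] = -6.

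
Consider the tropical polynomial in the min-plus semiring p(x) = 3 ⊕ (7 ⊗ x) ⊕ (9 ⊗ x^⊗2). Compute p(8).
p(8) = 3

A tropical monomial a ⊗ x^⊗i evaluates to a + i · x. Evaluating each term at x = 8:
  Term 0 contributes 3 + 0 · 8 = 3
  Term 1 contributes 7 + 1 · 8 = 15
  Term 2 contributes 9 + 2 · 8 = 25
p(8) = ⊕ of these = min[3, 15, 25] = 3.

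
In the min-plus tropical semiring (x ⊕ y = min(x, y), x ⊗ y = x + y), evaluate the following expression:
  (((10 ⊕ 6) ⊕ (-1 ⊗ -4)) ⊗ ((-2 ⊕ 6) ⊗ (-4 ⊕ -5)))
(((10 ⊕ 6) ⊕ (-1 ⊗ -4)) ⊗ ((-2 ⊕ 6) ⊗ (-4 ⊕ -5))) = -12

Expand innermost to outermost. Recall ⊕ takes the minimum of its arguments and ⊗ takes their sum. Working out the expression (((10 ⊕ 6) ⊕ (-1 ⊗ -4)) ⊗ ((-2 ⊕ 6) ⊗ (-4 ⊕ -5))) gives -12.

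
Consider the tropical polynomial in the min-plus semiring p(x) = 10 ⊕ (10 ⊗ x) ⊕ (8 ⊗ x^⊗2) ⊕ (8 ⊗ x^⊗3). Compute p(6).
p(6) = 10

A tropical monomial a ⊗ x^⊗i evaluates to a + i · x. Evaluating each term at x = 6:
  Term 0 contributes 10 + 0 · 6 = 10
  Term 1 contributes 10 + 1 · 6 = 16
  Term 2 contributes 8 + 2 · 6 = 20
  Term 3 contributes 8 + 3 · 6 = 26
p(6) = ⊕ of these = min[10, 16, 20, 26] = 10.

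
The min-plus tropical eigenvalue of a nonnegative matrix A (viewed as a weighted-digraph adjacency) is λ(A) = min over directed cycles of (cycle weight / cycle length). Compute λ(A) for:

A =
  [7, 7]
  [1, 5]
λ(A) = 4

Enumerate directed cycles and compute their means (weight / length). Sample:
  cycle 0 → 0: weight = 7, length = 1, mean = 7/1 ≈ 7.000
  cycle 1 → 1: weight = 5, length = 1, mean = 5/1 ≈ 5.000
  cycle 0 → 1 → 0: weight = 8, length = 2, mean = 8/2 ≈ 4.000
  cycle 1 → 0 → 1: weight = 8, length = 2, mean = 8/2 ≈ 4.000
Minimum mean = 4.000, attained e.g. along the cycle 0 → 1 → 0 with weight 8 and length 2. So λ(A) = 8/2 = 4.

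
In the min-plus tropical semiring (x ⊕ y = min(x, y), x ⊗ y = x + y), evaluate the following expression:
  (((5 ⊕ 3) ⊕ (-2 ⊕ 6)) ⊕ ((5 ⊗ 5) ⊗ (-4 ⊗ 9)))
(((5 ⊕ 3) ⊕ (-2 ⊕ 6)) ⊕ ((5 ⊗ 5) ⊗ (-4 ⊗ 9))) = -2

Expand innermost to outermost. Recall ⊕ takes the minimum of its arguments and ⊗ takes their sum. Working out the expression (((5 ⊕ 3) ⊕ (-2 ⊕ 6)) ⊕ ((5 ⊗ 5) ⊗ (-4 ⊗ 9))) gives -2.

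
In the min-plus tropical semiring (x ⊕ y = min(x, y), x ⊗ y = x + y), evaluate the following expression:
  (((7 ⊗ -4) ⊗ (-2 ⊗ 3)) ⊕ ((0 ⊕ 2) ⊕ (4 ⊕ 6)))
(((7 ⊗ -4) ⊗ (-2 ⊗ 3)) ⊕ ((0 ⊕ 2) ⊕ (4 ⊕ 6))) = 0

Expand innermost to outermost. Recall ⊕ takes the minimum of its arguments and ⊗ takes their sum. Working out the expression (((7 ⊗ -4) ⊗ (-2 ⊗ 3)) ⊕ ((0 ⊕ 2) ⊕ (4 ⊕ 6))) gives 0.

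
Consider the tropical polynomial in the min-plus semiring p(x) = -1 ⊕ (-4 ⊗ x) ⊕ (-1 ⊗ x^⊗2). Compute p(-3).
p(-3) = -7

A tropical monomial a ⊗ x^⊗i evaluates to a + i · x. Evaluating each term at x = -3:
  Term 0 contributes -1 + 0 · -3 = -1
  Term 1 contributes -4 + 1 · -3 = -7
  Term 2 contributes -1 + 2 · -3 = -7
p(-3) = ⊕ of these = min[-1, -7, -7] = -7.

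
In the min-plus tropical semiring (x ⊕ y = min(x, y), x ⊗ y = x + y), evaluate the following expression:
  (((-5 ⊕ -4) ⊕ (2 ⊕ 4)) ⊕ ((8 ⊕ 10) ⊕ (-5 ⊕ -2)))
(((-5 ⊕ -4) ⊕ (2 ⊕ 4)) ⊕ ((8 ⊕ 10) ⊕ (-5 ⊕ -2))) = -5

Expand innermost to outermost. Recall ⊕ takes the minimum of its arguments and ⊗ takes their sum. Working out the expression (((-5 ⊕ -4) ⊕ (2 ⊕ 4)) ⊕ ((8 ⊕ 10) ⊕ (-5 ⊕ -2))) gives -5.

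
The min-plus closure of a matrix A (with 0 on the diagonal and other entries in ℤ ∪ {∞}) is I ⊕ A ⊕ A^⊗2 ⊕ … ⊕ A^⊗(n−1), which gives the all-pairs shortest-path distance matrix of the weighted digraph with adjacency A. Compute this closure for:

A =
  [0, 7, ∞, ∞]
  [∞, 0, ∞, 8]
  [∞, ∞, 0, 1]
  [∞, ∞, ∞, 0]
Closure =
  [0, 7, ∞, 15]
  [∞, 0, ∞, 8]
  [∞, ∞, 0, 1]
  [∞, ∞, ∞, 0]

This is the Floyd-Warshall all-pairs shortest-path computation. For each intermediate vertex k = 0, 1, …, 3, update dist[i][j] ← min(dist[i][j], dist[i][k] + dist[k][j]). The final matrix gives, for each (i, j), the minimum total weight of any directed path from i to j (possibly empty when i = j).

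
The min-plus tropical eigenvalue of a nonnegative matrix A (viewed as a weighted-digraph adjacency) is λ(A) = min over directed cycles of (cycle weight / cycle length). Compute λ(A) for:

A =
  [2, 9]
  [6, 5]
λ(A) = 2

Enumerate directed cycles and compute their means (weight / length). Sample:
  cycle 0 → 0: weight = 2, length = 1, mean = 2/1 ≈ 2.000
  cycle 1 → 1: weight = 5, length = 1, mean = 5/1 ≈ 5.000
  cycle 0 → 1 → 0: weight = 15, length = 2, mean = 15/2 ≈ 7.500
  cycle 1 → 0 → 1: weight = 15, length = 2, mean = 15/2 ≈ 7.500
Minimum mean = 2.000, attained e.g. along the cycle 0 → 0 with weight 2 and length 1. So λ(A) = 2/1 = 2.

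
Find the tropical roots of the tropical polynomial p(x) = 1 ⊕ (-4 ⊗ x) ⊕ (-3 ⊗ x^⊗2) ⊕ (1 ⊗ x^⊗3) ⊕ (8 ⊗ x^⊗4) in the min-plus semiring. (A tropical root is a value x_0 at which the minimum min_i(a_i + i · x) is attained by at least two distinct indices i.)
Roots: {-7, -4, -1, 5}

Each tropical root is a break point of the lower envelope of the lines y = a_i + i · x (there are 5 lines, with slopes 0, 1, ..., 4). Only the lines that attain the minimum somewhere contribute to roots; other lines are dominated. Here the surviving (envelope) indices are i = 4, i = 3, i = 2, i = 1, i = 0.
Intersections between consecutive envelope lines give the roots: for adjacent envelope indices i < j the intersection is x = (a_i − a_j) / (j − i). Reading off the sorted break points: {-7, -4, -1, 5}.
Verification: at each break x_0, at least two indices attain the minimum of min_i(a_i + i · x_0).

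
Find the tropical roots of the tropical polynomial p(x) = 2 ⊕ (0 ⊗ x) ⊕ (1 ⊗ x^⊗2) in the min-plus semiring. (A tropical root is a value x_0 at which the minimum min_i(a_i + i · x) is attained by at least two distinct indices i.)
Roots: {-1, 2}

Each tropical root is a break point of the lower envelope of the lines y = a_i + i · x (there are 3 lines, with slopes 0, 1, ..., 2). Only the lines that attain the minimum somewhere contribute to roots; other lines are dominated. Here the surviving (envelope) indices are i = 2, i = 1, i = 0.
Intersections between consecutive envelope lines give the roots: for adjacent envelope indices i < j the intersection is x = (a_i − a_j) / (j − i). Reading off the sorted break points: {-1, 2}.
Verification: at each break x_0, at least two indices attain the minimum of min_i(a_i + i · x_0).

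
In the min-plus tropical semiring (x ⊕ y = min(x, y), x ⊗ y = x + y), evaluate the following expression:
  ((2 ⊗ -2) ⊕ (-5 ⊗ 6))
((2 ⊗ -2) ⊕ (-5 ⊗ 6)) = 0

Expand innermost to outermost. Recall ⊕ takes the minimum of its arguments and ⊗ takes their sum. Working out the expression ((2 ⊗ -2) ⊕ (-5 ⊗ 6)) gives 0.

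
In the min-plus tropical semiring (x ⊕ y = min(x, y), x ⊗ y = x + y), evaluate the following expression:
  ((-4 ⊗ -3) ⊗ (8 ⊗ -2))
((-4 ⊗ -3) ⊗ (8 ⊗ -2)) = -1

Expand innermost to outermost. Recall ⊕ takes the minimum of its arguments and ⊗ takes their sum. Working out the expression ((-4 ⊗ -3) ⊗ (8 ⊗ -2)) gives -1.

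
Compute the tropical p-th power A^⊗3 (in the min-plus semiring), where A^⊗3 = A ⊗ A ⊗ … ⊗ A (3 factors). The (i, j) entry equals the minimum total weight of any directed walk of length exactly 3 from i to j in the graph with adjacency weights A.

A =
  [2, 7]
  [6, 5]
A^⊗3 =
  [6, 11]
  [10, 15]

Each entry (A^⊗3)_ij equals the minimum over all length-3 walks i = v_0 → v_1 → … → v_3 = j of Σ_t A[v_t][v_{t+1}]. For example, for (i, j) = (0, 1) we minimise over 4 possible intermediate vertex sequences; the minimum is 11, attained along the walk 0 → 0 → 0 → 1.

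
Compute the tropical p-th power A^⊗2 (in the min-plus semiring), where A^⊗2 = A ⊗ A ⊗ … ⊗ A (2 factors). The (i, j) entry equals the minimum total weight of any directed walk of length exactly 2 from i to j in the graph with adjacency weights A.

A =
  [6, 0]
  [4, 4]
A^⊗2 =
  [4, 4]
  [8, 4]

Each entry (A^⊗2)_ij equals the minimum over all length-2 walks i = v_0 → v_1 → … → v_2 = j of Σ_t A[v_t][v_{t+1}]. For example, for (i, j) = (0, 1) we minimise over 2 possible intermediate vertex sequences; the minimum is 4, attained along the walk 0 → 1 → 1.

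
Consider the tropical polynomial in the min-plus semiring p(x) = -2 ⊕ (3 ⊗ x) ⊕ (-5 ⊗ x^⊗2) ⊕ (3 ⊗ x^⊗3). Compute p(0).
p(0) = -5

A tropical monomial a ⊗ x^⊗i evaluates to a + i · x. Evaluating each term at x = 0:
  Term 0 contributes -2 + 0 · 0 = -2
  Term 1 contributes 3 + 1 · 0 = 3
  Term 2 contributes -5 + 2 · 0 = -5
  Term 3 contributes 3 + 3 · 0 = 3
p(0) = ⊕ of these = min[-2, 3, -5, 3] = -5.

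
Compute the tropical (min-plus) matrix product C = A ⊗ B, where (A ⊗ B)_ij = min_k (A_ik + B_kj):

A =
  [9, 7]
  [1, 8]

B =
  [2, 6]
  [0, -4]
A ⊗ B =
  [7, 3]
  [3, 4]

Apply the min-plus product entry-by-entry:
  C[0][0] = min over k of (A[0][0] + B[0][0] = 9 + 2 = 11, A[0][1] + B[1][0] = 7 + 0 = 7) = 7 (attained at k = 1)
  C[0][1] = min over k of (A[0][0] + B[0][1] = 9 + 6 = 15, A[0][1] + B[1][1] = 7 + -4 = 3) = 3 (attained at k = 1)
  C[1][0] = min over k of (A[1][0] + B[0][0] = 1 + 2 = 3, A[1][1] + B[1][0] = 8 + 0 = 8) = 3 (attained at k = 0)
  C[1][1] = min over k of (A[1][0] + B[0][1] = 1 + 6 = 7, A[1][1] + B[1][1] = 8 + -4 = 4) = 4 (attained at k = 1)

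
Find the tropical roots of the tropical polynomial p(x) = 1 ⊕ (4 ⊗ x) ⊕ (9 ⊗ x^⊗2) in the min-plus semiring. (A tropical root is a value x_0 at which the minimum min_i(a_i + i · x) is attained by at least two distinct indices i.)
Roots: {-5, -3}

Each tropical root is a break point of the lower envelope of the lines y = a_i + i · x (there are 3 lines, with slopes 0, 1, ..., 2). Only the lines that attain the minimum somewhere contribute to roots; other lines are dominated. Here the surviving (envelope) indices are i = 2, i = 1, i = 0.
Intersections between consecutive envelope lines give the roots: for adjacent envelope indices i < j the intersection is x = (a_i − a_j) / (j − i). Reading off the sorted break points: {-5, -3}.
Verification: at each break x_0, at least two indices attain the minimum of min_i(a_i + i · x_0).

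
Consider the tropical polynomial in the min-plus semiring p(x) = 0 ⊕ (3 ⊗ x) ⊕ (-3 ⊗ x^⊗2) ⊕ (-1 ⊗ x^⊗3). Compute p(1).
p(1) = -1

A tropical monomial a ⊗ x^⊗i evaluates to a + i · x. Evaluating each term at x = 1:
  Term 0 contributes 0 + 0 · 1 = 0
  Term 1 contributes 3 + 1 · 1 = 4
  Term 2 contributes -3 + 2 · 1 = -1
  Term 3 contributes -1 + 3 · 1 = 2
p(1) = ⊕ of these = min[0, 4, -1, 2] = -1.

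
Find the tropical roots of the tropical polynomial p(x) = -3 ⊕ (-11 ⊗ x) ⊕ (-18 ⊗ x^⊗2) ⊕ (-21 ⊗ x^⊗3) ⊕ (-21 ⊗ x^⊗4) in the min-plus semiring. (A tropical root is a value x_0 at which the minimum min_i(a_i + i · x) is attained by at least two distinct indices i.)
Roots: {0, 3, 7, 8}

Each tropical root is a break point of the lower envelope of the lines y = a_i + i · x (there are 5 lines, with slopes 0, 1, ..., 4). Only the lines that attain the minimum somewhere contribute to roots; other lines are dominated. Here the surviving (envelope) indices are i = 4, i = 3, i = 2, i = 1, i = 0.
Intersections between consecutive envelope lines give the roots: for adjacent envelope indices i < j the intersection is x = (a_i − a_j) / (j − i). Reading off the sorted break points: {0, 3, 7, 8}.
Verification: at each break x_0, at least two indices attain the minimum of min_i(a_i + i · x_0).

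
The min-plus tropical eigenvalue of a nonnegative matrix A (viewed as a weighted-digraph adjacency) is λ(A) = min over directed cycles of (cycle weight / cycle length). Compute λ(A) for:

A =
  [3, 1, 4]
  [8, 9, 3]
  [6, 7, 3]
λ(A) = 3

Enumerate directed cycles and compute their means (weight / length). Sample:
  cycle 0 → 0: weight = 3, length = 1, mean = 3/1 ≈ 3.000
  cycle 1 → 1: weight = 9, length = 1, mean = 9/1 ≈ 9.000
  cycle 2 → 2: weight = 3, length = 1, mean = 3/1 ≈ 3.000
  cycle 0 → 1 → 0: weight = 9, length = 2, mean = 9/2 ≈ 4.500
  cycle 0 → 2 → 0: weight = 10, length = 2, mean = 10/2 ≈ 5.000
  cycle 1 → 0 → 1: weight = 9, length = 2, mean = 9/2 ≈ 4.500
Minimum mean = 3.000, attained e.g. along the cycle 0 → 0 with weight 3 and length 1. So λ(A) = 3/1 = 3.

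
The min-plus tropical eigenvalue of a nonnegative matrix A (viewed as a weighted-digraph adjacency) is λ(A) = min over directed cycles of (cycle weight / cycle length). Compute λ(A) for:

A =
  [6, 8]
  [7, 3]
λ(A) = 3

Enumerate directed cycles and compute their means (weight / length). Sample:
  cycle 0 → 0: weight = 6, length = 1, mean = 6/1 ≈ 6.000
  cycle 1 → 1: weight = 3, length = 1, mean = 3/1 ≈ 3.000
  cycle 0 → 1 → 0: weight = 15, length = 2, mean = 15/2 ≈ 7.500
  cycle 1 → 0 → 1: weight = 15, length = 2, mean = 15/2 ≈ 7.500
Minimum mean = 3.000, attained e.g. along the cycle 1 → 1 with weight 3 and length 1. So λ(A) = 3/1 = 3.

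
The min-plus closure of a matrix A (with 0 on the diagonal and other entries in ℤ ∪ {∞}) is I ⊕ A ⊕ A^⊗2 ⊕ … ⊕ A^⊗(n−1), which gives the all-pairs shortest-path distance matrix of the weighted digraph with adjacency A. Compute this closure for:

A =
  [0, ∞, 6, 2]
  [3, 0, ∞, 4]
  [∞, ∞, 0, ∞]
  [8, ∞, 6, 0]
Closure =
  [0, ∞, 6, 2]
  [3, 0, 9, 4]
  [∞, ∞, 0, ∞]
  [8, ∞, 6, 0]

This is the Floyd-Warshall all-pairs shortest-path computation. For each intermediate vertex k = 0, 1, …, 3, update dist[i][j] ← min(dist[i][j], dist[i][k] + dist[k][j]). The final matrix gives, for each (i, j), the minimum total weight of any directed path from i to j (possibly empty when i = j).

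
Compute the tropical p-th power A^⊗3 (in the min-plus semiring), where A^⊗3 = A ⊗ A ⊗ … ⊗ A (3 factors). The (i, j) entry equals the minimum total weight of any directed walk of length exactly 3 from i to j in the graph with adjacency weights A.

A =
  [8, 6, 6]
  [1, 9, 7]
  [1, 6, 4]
A^⊗3 =
  [11, 13, 13]
  [8, 13, 11]
  [8, 11, 11]

Each entry (A^⊗3)_ij equals the minimum over all length-3 walks i = v_0 → v_1 → … → v_3 = j of Σ_t A[v_t][v_{t+1}]. For example, for (i, j) = (0, 2) we minimise over 9 possible intermediate vertex sequences; the minimum is 13, attained along the walk 0 → 1 → 0 → 2.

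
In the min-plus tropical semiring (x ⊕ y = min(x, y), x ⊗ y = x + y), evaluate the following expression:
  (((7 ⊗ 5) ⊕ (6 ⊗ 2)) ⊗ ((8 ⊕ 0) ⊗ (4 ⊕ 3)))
(((7 ⊗ 5) ⊕ (6 ⊗ 2)) ⊗ ((8 ⊕ 0) ⊗ (4 ⊕ 3))) = 11

Expand innermost to outermost. Recall ⊕ takes the minimum of its arguments and ⊗ takes their sum. Working out the expression (((7 ⊗ 5) ⊕ (6 ⊗ 2)) ⊗ ((8 ⊕ 0) ⊗ (4 ⊕ 3))) gives 11.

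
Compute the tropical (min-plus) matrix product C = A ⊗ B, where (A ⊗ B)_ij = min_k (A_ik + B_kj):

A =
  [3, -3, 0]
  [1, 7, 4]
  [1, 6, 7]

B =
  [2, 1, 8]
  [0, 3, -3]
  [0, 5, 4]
A ⊗ B =
  [-3, 0, -6]
  [3, 2, 4]
  [3, 2, 3]

Apply the min-plus product entry-by-entry:
  C[0][0] = min over k of (A[0][0] + B[0][0] = 3 + 2 = 5, A[0][1] + B[1][0] = -3 + 0 = -3, A[0][2] + B[2][0] = 0 + 0 = 0) = -3 (attained at k = 1)
  C[0][1] = min over k of (A[0][0] + B[0][1] = 3 + 1 = 4, A[0][1] + B[1][1] = -3 + 3 = 0, A[0][2] + B[2][1] = 0 + 5 = 5) = 0 (attained at k = 1)
  C[0][2] = min over k of (A[0][0] + B[0][2] = 3 + 8 = 11, A[0][1] + B[1][2] = -3 + -3 = -6, A[0][2] + B[2][2] = 0 + 4 = 4) = -6 (attained at k = 1)
  C[1][0] = min over k of (A[1][0] + B[0][0] = 1 + 2 = 3, A[1][1] + B[1][0] = 7 + 0 = 7, A[1][2] + B[2][0] = 4 + 0 = 4) = 3 (attained at k = 0)
  C[1][1] = min over k of (A[1][0] + B[0][1] = 1 + 1 = 2, A[1][1] + B[1][1] = 7 + 3 = 10, A[1][2] + B[2][1] = 4 + 5 = 9) = 2 (attained at k = 0)
  C[1][2] = min over k of (A[1][0] + B[0][2] = 1 + 8 = 9, A[1][1] + B[1][2] = 7 + -3 = 4, A[1][2] + B[2][2] = 4 + 4 = 8) = 4 (attained at k = 1)
  C[2][0] = min over k of (A[2][0] + B[0][0] = 1 + 2 = 3, A[2][1] + B[1][0] = 6 + 0 = 6, A[2][2] + B[2][0] = 7 + 0 = 7) = 3 (attained at k = 0)
  C[2][1] = min over k of (A[2][0] + B[0][1] = 1 + 1 = 2, A[2][1] + B[1][1] = 6 + 3 = 9, A[2][2] + B[2][1] = 7 + 5 = 12) = 2 (attained at k = 0)
  C[2][2] = min over k of (A[2][0] + B[0][2] = 1 + 8 = 9, A[2][1] + B[1][2] = 6 + -3 = 3, A[2][2] + B[2][2] = 7 + 4 = 11) = 3 (attained at k = 1)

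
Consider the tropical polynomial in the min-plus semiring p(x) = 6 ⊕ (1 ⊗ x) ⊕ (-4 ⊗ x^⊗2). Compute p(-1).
p(-1) = -6

A tropical monomial a ⊗ x^⊗i evaluates to a + i · x. Evaluating each term at x = -1:
  Term 0 contributes 6 + 0 · -1 = 6
  Term 1 contributes 1 + 1 · -1 = 0
  Term 2 contributes -4 + 2 · -1 = -6
p(-1) = ⊕ of these = min[6, 0, -6] = -6.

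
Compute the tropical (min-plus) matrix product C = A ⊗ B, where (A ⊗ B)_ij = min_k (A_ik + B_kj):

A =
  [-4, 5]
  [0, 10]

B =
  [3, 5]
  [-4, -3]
A ⊗ B =
  [-1, 1]
  [3, 5]

Apply the min-plus product entry-by-entry:
  C[0][0] = min over k of (A[0][0] + B[0][0] = -4 + 3 = -1, A[0][1] + B[1][0] = 5 + -4 = 1) = -1 (attained at k = 0)
  C[0][1] = min over k of (A[0][0] + B[0][1] = -4 + 5 = 1, A[0][1] + B[1][1] = 5 + -3 = 2) = 1 (attained at k = 0)
  C[1][0] = min over k of (A[1][0] + B[0][0] = 0 + 3 = 3, A[1][1] + B[1][0] = 10 + -4 = 6) = 3 (attained at k = 0)
  C[1][1] = min over k of (A[1][0] + B[0][1] = 0 + 5 = 5, A[1][1] + B[1][1] = 10 + -3 = 7) = 5 (attained at k = 0)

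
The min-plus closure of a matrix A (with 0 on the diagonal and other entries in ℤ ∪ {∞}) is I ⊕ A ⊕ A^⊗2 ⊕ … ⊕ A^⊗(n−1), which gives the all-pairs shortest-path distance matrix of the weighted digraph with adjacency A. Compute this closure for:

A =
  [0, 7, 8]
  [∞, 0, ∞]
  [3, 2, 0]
Closure =
  [0, 7, 8]
  [∞, 0, ∞]
  [3, 2, 0]

This is the Floyd-Warshall all-pairs shortest-path computation. For each intermediate vertex k = 0, 1, …, 2, update dist[i][j] ← min(dist[i][j], dist[i][k] + dist[k][j]). The final matrix gives, for each (i, j), the minimum total weight of any directed path from i to j (possibly empty when i = j).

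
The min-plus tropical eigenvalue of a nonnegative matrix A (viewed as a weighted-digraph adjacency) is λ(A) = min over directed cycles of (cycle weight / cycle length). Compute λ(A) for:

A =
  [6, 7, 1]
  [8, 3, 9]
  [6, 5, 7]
λ(A) = 3

Enumerate directed cycles and compute their means (weight / length). Sample:
  cycle 0 → 0: weight = 6, length = 1, mean = 6/1 ≈ 6.000
  cycle 1 → 1: weight = 3, length = 1, mean = 3/1 ≈ 3.000
  cycle 2 → 2: weight = 7, length = 1, mean = 7/1 ≈ 7.000
  cycle 0 → 1 → 0: weight = 15, length = 2, mean = 15/2 ≈ 7.500
  cycle 0 → 2 → 0: weight = 7, length = 2, mean = 7/2 ≈ 3.500
  cycle 1 → 0 → 1: weight = 15, length = 2, mean = 15/2 ≈ 7.500
Minimum mean = 3.000, attained e.g. along the cycle 1 → 1 with weight 3 and length 1. So λ(A) = 3/1 = 3.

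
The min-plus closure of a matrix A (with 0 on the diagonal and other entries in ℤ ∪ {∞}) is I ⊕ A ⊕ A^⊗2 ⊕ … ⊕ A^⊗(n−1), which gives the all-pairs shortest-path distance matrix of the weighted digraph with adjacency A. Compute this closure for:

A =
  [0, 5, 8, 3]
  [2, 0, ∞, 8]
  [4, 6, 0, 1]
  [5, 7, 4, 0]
Closure =
  [0, 5, 7, 3]
  [2, 0, 9, 5]
  [4, 6, 0, 1]
  [5, 7, 4, 0]

This is the Floyd-Warshall all-pairs shortest-path computation. For each intermediate vertex k = 0, 1, …, 3, update dist[i][j] ← min(dist[i][j], dist[i][k] + dist[k][j]). The final matrix gives, for each (i, j), the minimum total weight of any directed path from i to j (possibly empty when i = j).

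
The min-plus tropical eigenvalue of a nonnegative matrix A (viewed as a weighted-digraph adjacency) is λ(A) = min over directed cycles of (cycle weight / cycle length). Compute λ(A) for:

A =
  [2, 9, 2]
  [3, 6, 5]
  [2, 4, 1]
λ(A) = 1

Enumerate directed cycles and compute their means (weight / length). Sample:
  cycle 0 → 0: weight = 2, length = 1, mean = 2/1 ≈ 2.000
  cycle 1 → 1: weight = 6, length = 1, mean = 6/1 ≈ 6.000
  cycle 2 → 2: weight = 1, length = 1, mean = 1/1 ≈ 1.000
  cycle 0 → 1 → 0: weight = 12, length = 2, mean = 12/2 ≈ 6.000
  cycle 0 → 2 → 0: weight = 4, length = 2, mean = 4/2 ≈ 2.000
  cycle 1 → 0 → 1: weight = 12, length = 2, mean = 12/2 ≈ 6.000
Minimum mean = 1.000, attained e.g. along the cycle 2 → 2 with weight 1 and length 1. So λ(A) = 1/1 = 1.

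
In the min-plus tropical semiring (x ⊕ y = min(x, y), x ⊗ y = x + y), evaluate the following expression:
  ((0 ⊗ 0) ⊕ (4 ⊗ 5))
((0 ⊗ 0) ⊕ (4 ⊗ 5)) = 0

Expand innermost to outermost. Recall ⊕ takes the minimum of its arguments and ⊗ takes their sum. Working out the expression ((0 ⊗ 0) ⊕ (4 ⊗ 5)) gives 0.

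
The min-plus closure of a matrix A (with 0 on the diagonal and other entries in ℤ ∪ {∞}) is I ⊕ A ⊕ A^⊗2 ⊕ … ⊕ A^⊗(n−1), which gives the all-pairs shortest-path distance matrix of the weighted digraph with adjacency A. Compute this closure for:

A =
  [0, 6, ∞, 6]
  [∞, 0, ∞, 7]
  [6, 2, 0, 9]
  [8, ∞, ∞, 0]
Closure =
  [0, 6, ∞, 6]
  [15, 0, ∞, 7]
  [6, 2, 0, 9]
  [8, 14, ∞, 0]

This is the Floyd-Warshall all-pairs shortest-path computation. For each intermediate vertex k = 0, 1, …, 3, update dist[i][j] ← min(dist[i][j], dist[i][k] + dist[k][j]). The final matrix gives, for each (i, j), the minimum total weight of any directed path from i to j (possibly empty when i = j).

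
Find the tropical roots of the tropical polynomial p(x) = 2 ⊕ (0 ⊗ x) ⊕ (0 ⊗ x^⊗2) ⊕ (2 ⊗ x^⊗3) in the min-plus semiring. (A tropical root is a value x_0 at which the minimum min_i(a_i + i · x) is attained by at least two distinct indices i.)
Roots: {-2, 0, 2}

Each tropical root is a break point of the lower envelope of the lines y = a_i + i · x (there are 4 lines, with slopes 0, 1, ..., 3). Only the lines that attain the minimum somewhere contribute to roots; other lines are dominated. Here the surviving (envelope) indices are i = 3, i = 2, i = 1, i = 0.
Intersections between consecutive envelope lines give the roots: for adjacent envelope indices i < j the intersection is x = (a_i − a_j) / (j − i). Reading off the sorted break points: {-2, 0, 2}.
Verification: at each break x_0, at least two indices attain the minimum of min_i(a_i + i · x_0).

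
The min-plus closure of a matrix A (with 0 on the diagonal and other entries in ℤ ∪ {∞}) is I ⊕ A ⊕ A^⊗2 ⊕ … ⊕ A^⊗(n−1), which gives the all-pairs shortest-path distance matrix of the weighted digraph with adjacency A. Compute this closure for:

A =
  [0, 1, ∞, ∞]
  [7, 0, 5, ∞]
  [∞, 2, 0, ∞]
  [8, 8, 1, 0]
Closure =
  [0, 1, 6, ∞]
  [7, 0, 5, ∞]
  [9, 2, 0, ∞]
  [8, 3, 1, 0]

This is the Floyd-Warshall all-pairs shortest-path computation. For each intermediate vertex k = 0, 1, …, 3, update dist[i][j] ← min(dist[i][j], dist[i][k] + dist[k][j]). The final matrix gives, for each (i, j), the minimum total weight of any directed path from i to j (possibly empty when i = j).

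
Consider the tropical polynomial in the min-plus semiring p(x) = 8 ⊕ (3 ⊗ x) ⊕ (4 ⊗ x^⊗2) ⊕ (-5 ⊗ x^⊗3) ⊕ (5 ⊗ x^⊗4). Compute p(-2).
p(-2) = -11

A tropical monomial a ⊗ x^⊗i evaluates to a + i · x. Evaluating each term at x = -2:
  Term 0 contributes 8 + 0 · -2 = 8
  Term 1 contributes 3 + 1 · -2 = 1
  Term 2 contributes 4 + 2 · -2 = 0
  Term 3 contributes -5 + 3 · -2 = -11
  Term 4 contributes 5 + 4 · -2 = -3
p(-2) = ⊕ of these = min[8, 1, 0, -11, -3] = -11.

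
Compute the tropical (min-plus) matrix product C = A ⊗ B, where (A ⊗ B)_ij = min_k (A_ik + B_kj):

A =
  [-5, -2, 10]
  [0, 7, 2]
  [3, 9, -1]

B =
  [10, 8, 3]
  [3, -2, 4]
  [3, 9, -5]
A ⊗ B =
  [1, -4, -2]
  [5, 5, -3]
  [2, 7, -6]

Apply the min-plus product entry-by-entry:
  C[0][0] = min over k of (A[0][0] + B[0][0] = -5 + 10 = 5, A[0][1] + B[1][0] = -2 + 3 = 1, A[0][2] + B[2][0] = 10 + 3 = 13) = 1 (attained at k = 1)
  C[0][1] = min over k of (A[0][0] + B[0][1] = -5 + 8 = 3, A[0][1] + B[1][1] = -2 + -2 = -4, A[0][2] + B[2][1] = 10 + 9 = 19) = -4 (attained at k = 1)
  C[0][2] = min over k of (A[0][0] + B[0][2] = -5 + 3 = -2, A[0][1] + B[1][2] = -2 + 4 = 2, A[0][2] + B[2][2] = 10 + -5 = 5) = -2 (attained at k = 0)
  C[1][0] = min over k of (A[1][0] + B[0][0] = 0 + 10 = 10, A[1][1] + B[1][0] = 7 + 3 = 10, A[1][2] + B[2][0] = 2 + 3 = 5) = 5 (attained at k = 2)
  C[1][1] = min over k of (A[1][0] + B[0][1] = 0 + 8 = 8, A[1][1] + B[1][1] = 7 + -2 = 5, A[1][2] + B[2][1] = 2 + 9 = 11) = 5 (attained at k = 1)
  C[1][2] = min over k of (A[1][0] + B[0][2] = 0 + 3 = 3, A[1][1] + B[1][2] = 7 + 4 = 11, A[1][2] + B[2][2] = 2 + -5 = -3) = -3 (attained at k = 2)
  C[2][0] = min over k of (A[2][0] + B[0][0] = 3 + 10 = 13, A[2][1] + B[1][0] = 9 + 3 = 12, A[2][2] + B[2][0] = -1 + 3 = 2) = 2 (attained at k = 2)
  C[2][1] = min over k of (A[2][0] + B[0][1] = 3 + 8 = 11, A[2][1] + B[1][1] = 9 + -2 = 7, A[2][2] + B[2][1] = -1 + 9 = 8) = 7 (attained at k = 1)
  C[2][2] = min over k of (A[2][0] + B[0][2] = 3 + 3 = 6, A[2][1] + B[1][2] = 9 + 4 = 13, A[2][2] + B[2][2] = -1 + -5 = -6) = -6 (attained at k = 2)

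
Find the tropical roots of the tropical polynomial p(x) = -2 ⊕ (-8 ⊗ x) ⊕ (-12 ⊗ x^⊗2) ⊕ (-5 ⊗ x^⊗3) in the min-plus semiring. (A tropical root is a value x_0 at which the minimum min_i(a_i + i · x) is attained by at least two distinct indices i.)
Roots: {-7, 4, 6}

Each tropical root is a break point of the lower envelope of the lines y = a_i + i · x (there are 4 lines, with slopes 0, 1, ..., 3). Only the lines that attain the minimum somewhere contribute to roots; other lines are dominated. Here the surviving (envelope) indices are i = 3, i = 2, i = 1, i = 0.
Intersections between consecutive envelope lines give the roots: for adjacent envelope indices i < j the intersection is x = (a_i − a_j) / (j − i). Reading off the sorted break points: {-7, 4, 6}.
Verification: at each break x_0, at least two indices attain the minimum of min_i(a_i + i · x_0).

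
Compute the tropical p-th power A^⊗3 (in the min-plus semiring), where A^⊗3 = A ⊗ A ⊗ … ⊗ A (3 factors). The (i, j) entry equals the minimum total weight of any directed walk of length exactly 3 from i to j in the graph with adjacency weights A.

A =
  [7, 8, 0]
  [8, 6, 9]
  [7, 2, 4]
A^⊗3 =
  [10, 6, 7]
  [15, 10, 12]
  [14, 9, 10]

Each entry (A^⊗3)_ij equals the minimum over all length-3 walks i = v_0 → v_1 → … → v_3 = j of Σ_t A[v_t][v_{t+1}]. For example, for (i, j) = (0, 2) we minimise over 9 possible intermediate vertex sequences; the minimum is 7, attained along the walk 0 → 2 → 0 → 2.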